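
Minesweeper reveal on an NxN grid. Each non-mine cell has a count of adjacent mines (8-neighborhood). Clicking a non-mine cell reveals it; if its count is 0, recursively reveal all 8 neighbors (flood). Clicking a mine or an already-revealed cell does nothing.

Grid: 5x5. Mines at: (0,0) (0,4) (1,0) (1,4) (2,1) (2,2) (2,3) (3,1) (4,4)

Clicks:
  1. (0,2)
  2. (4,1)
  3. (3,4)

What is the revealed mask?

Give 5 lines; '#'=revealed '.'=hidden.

Click 1 (0,2) count=0: revealed 6 new [(0,1) (0,2) (0,3) (1,1) (1,2) (1,3)] -> total=6
Click 2 (4,1) count=1: revealed 1 new [(4,1)] -> total=7
Click 3 (3,4) count=2: revealed 1 new [(3,4)] -> total=8

Answer: .###.
.###.
.....
....#
.#...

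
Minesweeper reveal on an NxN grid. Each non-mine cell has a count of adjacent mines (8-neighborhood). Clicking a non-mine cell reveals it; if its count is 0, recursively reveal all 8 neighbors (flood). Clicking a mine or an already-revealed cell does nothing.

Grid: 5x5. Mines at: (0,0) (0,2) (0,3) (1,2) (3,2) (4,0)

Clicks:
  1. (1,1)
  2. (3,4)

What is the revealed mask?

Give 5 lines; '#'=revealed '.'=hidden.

Answer: .....
.#.##
...##
...##
...##

Derivation:
Click 1 (1,1) count=3: revealed 1 new [(1,1)] -> total=1
Click 2 (3,4) count=0: revealed 8 new [(1,3) (1,4) (2,3) (2,4) (3,3) (3,4) (4,3) (4,4)] -> total=9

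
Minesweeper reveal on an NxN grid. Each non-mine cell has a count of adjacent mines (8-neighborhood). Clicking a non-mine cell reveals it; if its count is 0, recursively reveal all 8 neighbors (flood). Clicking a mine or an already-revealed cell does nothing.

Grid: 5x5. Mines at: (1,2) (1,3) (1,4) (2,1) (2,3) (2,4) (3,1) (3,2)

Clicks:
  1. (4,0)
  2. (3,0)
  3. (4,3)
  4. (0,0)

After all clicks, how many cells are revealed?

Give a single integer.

Answer: 7

Derivation:
Click 1 (4,0) count=1: revealed 1 new [(4,0)] -> total=1
Click 2 (3,0) count=2: revealed 1 new [(3,0)] -> total=2
Click 3 (4,3) count=1: revealed 1 new [(4,3)] -> total=3
Click 4 (0,0) count=0: revealed 4 new [(0,0) (0,1) (1,0) (1,1)] -> total=7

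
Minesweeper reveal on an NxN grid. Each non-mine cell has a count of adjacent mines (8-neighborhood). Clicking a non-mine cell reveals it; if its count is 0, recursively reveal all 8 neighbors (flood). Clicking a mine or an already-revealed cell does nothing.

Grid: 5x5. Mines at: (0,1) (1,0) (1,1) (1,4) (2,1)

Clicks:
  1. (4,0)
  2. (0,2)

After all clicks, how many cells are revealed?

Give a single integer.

Click 1 (4,0) count=0: revealed 13 new [(2,2) (2,3) (2,4) (3,0) (3,1) (3,2) (3,3) (3,4) (4,0) (4,1) (4,2) (4,3) (4,4)] -> total=13
Click 2 (0,2) count=2: revealed 1 new [(0,2)] -> total=14

Answer: 14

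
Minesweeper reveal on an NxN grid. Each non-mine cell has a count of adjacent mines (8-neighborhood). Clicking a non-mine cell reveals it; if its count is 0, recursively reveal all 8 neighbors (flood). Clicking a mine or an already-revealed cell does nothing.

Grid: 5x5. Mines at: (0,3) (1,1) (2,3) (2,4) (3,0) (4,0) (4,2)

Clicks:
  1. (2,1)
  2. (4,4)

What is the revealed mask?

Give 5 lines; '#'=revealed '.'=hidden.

Answer: .....
.....
.#...
...##
...##

Derivation:
Click 1 (2,1) count=2: revealed 1 new [(2,1)] -> total=1
Click 2 (4,4) count=0: revealed 4 new [(3,3) (3,4) (4,3) (4,4)] -> total=5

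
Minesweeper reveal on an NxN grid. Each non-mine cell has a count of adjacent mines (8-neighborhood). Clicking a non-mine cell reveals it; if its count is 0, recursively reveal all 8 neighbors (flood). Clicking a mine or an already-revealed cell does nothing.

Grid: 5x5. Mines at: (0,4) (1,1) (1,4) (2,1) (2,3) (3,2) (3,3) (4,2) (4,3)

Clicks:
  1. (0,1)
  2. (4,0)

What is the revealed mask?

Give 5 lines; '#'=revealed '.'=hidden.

Click 1 (0,1) count=1: revealed 1 new [(0,1)] -> total=1
Click 2 (4,0) count=0: revealed 4 new [(3,0) (3,1) (4,0) (4,1)] -> total=5

Answer: .#...
.....
.....
##...
##...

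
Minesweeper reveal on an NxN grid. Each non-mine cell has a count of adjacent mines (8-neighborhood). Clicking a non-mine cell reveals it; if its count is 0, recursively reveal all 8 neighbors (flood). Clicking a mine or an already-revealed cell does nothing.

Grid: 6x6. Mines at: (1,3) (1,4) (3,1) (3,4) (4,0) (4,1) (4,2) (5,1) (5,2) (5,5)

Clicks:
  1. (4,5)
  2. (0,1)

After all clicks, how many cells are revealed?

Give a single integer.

Click 1 (4,5) count=2: revealed 1 new [(4,5)] -> total=1
Click 2 (0,1) count=0: revealed 9 new [(0,0) (0,1) (0,2) (1,0) (1,1) (1,2) (2,0) (2,1) (2,2)] -> total=10

Answer: 10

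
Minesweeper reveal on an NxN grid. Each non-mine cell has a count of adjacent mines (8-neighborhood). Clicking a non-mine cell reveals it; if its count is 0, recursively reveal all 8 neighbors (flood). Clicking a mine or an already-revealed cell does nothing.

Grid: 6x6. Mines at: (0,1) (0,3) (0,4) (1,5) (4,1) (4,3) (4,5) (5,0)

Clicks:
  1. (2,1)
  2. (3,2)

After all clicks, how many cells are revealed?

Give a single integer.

Answer: 15

Derivation:
Click 1 (2,1) count=0: revealed 15 new [(1,0) (1,1) (1,2) (1,3) (1,4) (2,0) (2,1) (2,2) (2,3) (2,4) (3,0) (3,1) (3,2) (3,3) (3,4)] -> total=15
Click 2 (3,2) count=2: revealed 0 new [(none)] -> total=15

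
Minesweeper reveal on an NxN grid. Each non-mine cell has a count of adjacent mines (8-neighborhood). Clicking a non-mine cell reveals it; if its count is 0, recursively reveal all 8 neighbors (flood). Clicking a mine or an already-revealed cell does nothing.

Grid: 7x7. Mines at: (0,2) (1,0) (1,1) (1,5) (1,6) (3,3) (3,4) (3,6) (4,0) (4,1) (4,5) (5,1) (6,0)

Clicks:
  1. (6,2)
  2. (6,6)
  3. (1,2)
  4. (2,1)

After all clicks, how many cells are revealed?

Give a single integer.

Click 1 (6,2) count=1: revealed 1 new [(6,2)] -> total=1
Click 2 (6,6) count=0: revealed 12 new [(4,2) (4,3) (4,4) (5,2) (5,3) (5,4) (5,5) (5,6) (6,3) (6,4) (6,5) (6,6)] -> total=13
Click 3 (1,2) count=2: revealed 1 new [(1,2)] -> total=14
Click 4 (2,1) count=2: revealed 1 new [(2,1)] -> total=15

Answer: 15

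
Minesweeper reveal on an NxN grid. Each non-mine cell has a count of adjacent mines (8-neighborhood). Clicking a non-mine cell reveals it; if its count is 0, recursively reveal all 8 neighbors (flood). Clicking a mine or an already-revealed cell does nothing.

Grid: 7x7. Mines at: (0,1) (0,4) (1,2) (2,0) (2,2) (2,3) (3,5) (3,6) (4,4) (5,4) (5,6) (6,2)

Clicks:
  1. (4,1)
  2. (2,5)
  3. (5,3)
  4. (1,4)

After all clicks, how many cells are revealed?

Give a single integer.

Click 1 (4,1) count=0: revealed 14 new [(3,0) (3,1) (3,2) (3,3) (4,0) (4,1) (4,2) (4,3) (5,0) (5,1) (5,2) (5,3) (6,0) (6,1)] -> total=14
Click 2 (2,5) count=2: revealed 1 new [(2,5)] -> total=15
Click 3 (5,3) count=3: revealed 0 new [(none)] -> total=15
Click 4 (1,4) count=2: revealed 1 new [(1,4)] -> total=16

Answer: 16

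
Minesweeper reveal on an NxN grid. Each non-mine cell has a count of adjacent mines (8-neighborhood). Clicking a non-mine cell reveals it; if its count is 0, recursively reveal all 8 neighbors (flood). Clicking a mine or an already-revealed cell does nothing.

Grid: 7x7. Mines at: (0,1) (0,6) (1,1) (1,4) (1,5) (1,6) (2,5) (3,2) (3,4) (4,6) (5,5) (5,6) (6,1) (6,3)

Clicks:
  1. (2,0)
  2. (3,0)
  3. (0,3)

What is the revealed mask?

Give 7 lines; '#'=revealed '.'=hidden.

Click 1 (2,0) count=1: revealed 1 new [(2,0)] -> total=1
Click 2 (3,0) count=0: revealed 7 new [(2,1) (3,0) (3,1) (4,0) (4,1) (5,0) (5,1)] -> total=8
Click 3 (0,3) count=1: revealed 1 new [(0,3)] -> total=9

Answer: ...#...
.......
##.....
##.....
##.....
##.....
.......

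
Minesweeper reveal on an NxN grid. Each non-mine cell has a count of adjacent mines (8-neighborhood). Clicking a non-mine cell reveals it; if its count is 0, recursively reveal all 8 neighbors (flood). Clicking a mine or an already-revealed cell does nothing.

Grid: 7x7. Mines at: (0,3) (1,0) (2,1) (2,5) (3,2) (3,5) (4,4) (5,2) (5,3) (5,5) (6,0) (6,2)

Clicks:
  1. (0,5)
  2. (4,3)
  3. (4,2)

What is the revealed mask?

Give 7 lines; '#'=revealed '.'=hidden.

Answer: ....###
....###
.......
.......
..##...
.......
.......

Derivation:
Click 1 (0,5) count=0: revealed 6 new [(0,4) (0,5) (0,6) (1,4) (1,5) (1,6)] -> total=6
Click 2 (4,3) count=4: revealed 1 new [(4,3)] -> total=7
Click 3 (4,2) count=3: revealed 1 new [(4,2)] -> total=8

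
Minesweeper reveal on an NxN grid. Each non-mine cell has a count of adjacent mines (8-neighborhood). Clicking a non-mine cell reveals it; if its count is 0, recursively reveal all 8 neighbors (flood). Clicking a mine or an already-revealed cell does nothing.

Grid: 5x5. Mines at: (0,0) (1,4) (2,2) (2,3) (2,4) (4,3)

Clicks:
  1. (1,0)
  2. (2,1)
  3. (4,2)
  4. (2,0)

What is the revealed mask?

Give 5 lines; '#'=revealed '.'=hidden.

Click 1 (1,0) count=1: revealed 1 new [(1,0)] -> total=1
Click 2 (2,1) count=1: revealed 1 new [(2,1)] -> total=2
Click 3 (4,2) count=1: revealed 1 new [(4,2)] -> total=3
Click 4 (2,0) count=0: revealed 7 new [(1,1) (2,0) (3,0) (3,1) (3,2) (4,0) (4,1)] -> total=10

Answer: .....
##...
##...
###..
###..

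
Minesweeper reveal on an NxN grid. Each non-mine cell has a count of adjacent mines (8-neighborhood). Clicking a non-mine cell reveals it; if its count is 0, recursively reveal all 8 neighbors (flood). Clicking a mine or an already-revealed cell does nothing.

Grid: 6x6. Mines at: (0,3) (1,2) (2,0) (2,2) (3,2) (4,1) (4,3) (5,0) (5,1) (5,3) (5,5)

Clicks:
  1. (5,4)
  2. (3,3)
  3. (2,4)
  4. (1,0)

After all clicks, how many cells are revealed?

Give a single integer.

Answer: 15

Derivation:
Click 1 (5,4) count=3: revealed 1 new [(5,4)] -> total=1
Click 2 (3,3) count=3: revealed 1 new [(3,3)] -> total=2
Click 3 (2,4) count=0: revealed 12 new [(0,4) (0,5) (1,3) (1,4) (1,5) (2,3) (2,4) (2,5) (3,4) (3,5) (4,4) (4,5)] -> total=14
Click 4 (1,0) count=1: revealed 1 new [(1,0)] -> total=15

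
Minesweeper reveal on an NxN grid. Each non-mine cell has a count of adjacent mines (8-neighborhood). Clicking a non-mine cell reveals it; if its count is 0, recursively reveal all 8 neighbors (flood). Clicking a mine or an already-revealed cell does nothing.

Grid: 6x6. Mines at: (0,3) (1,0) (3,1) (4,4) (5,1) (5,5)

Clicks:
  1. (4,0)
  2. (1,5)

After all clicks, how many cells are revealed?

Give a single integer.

Answer: 15

Derivation:
Click 1 (4,0) count=2: revealed 1 new [(4,0)] -> total=1
Click 2 (1,5) count=0: revealed 14 new [(0,4) (0,5) (1,2) (1,3) (1,4) (1,5) (2,2) (2,3) (2,4) (2,5) (3,2) (3,3) (3,4) (3,5)] -> total=15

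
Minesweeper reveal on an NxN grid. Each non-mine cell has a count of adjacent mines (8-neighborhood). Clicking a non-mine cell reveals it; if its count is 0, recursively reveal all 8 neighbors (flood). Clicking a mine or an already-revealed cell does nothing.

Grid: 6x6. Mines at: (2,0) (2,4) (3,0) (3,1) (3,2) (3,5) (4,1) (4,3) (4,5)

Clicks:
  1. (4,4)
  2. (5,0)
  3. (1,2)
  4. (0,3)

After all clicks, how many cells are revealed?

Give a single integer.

Answer: 17

Derivation:
Click 1 (4,4) count=3: revealed 1 new [(4,4)] -> total=1
Click 2 (5,0) count=1: revealed 1 new [(5,0)] -> total=2
Click 3 (1,2) count=0: revealed 15 new [(0,0) (0,1) (0,2) (0,3) (0,4) (0,5) (1,0) (1,1) (1,2) (1,3) (1,4) (1,5) (2,1) (2,2) (2,3)] -> total=17
Click 4 (0,3) count=0: revealed 0 new [(none)] -> total=17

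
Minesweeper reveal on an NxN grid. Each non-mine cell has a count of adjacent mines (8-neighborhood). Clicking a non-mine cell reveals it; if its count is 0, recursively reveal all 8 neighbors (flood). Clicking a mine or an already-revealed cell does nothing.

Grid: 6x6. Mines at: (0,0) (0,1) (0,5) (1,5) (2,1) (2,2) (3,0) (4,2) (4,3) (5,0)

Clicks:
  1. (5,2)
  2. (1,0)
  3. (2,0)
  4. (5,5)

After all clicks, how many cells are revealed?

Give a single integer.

Answer: 11

Derivation:
Click 1 (5,2) count=2: revealed 1 new [(5,2)] -> total=1
Click 2 (1,0) count=3: revealed 1 new [(1,0)] -> total=2
Click 3 (2,0) count=2: revealed 1 new [(2,0)] -> total=3
Click 4 (5,5) count=0: revealed 8 new [(2,4) (2,5) (3,4) (3,5) (4,4) (4,5) (5,4) (5,5)] -> total=11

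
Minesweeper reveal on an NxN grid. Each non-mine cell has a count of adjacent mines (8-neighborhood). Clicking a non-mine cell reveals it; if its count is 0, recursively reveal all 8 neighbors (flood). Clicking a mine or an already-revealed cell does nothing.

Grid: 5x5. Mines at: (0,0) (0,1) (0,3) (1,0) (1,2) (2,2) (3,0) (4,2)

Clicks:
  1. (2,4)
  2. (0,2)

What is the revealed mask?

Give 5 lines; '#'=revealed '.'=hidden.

Answer: ..#..
...##
...##
...##
...##

Derivation:
Click 1 (2,4) count=0: revealed 8 new [(1,3) (1,4) (2,3) (2,4) (3,3) (3,4) (4,3) (4,4)] -> total=8
Click 2 (0,2) count=3: revealed 1 new [(0,2)] -> total=9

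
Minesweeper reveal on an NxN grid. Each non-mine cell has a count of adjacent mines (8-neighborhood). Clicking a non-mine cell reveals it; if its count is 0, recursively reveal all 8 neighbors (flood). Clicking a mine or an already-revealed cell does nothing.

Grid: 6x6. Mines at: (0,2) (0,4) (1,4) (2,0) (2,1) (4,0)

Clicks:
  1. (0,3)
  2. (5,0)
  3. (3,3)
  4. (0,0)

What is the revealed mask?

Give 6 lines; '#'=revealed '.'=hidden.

Answer: ##.#..
##....
..####
.#####
.#####
######

Derivation:
Click 1 (0,3) count=3: revealed 1 new [(0,3)] -> total=1
Click 2 (5,0) count=1: revealed 1 new [(5,0)] -> total=2
Click 3 (3,3) count=0: revealed 19 new [(2,2) (2,3) (2,4) (2,5) (3,1) (3,2) (3,3) (3,4) (3,5) (4,1) (4,2) (4,3) (4,4) (4,5) (5,1) (5,2) (5,3) (5,4) (5,5)] -> total=21
Click 4 (0,0) count=0: revealed 4 new [(0,0) (0,1) (1,0) (1,1)] -> total=25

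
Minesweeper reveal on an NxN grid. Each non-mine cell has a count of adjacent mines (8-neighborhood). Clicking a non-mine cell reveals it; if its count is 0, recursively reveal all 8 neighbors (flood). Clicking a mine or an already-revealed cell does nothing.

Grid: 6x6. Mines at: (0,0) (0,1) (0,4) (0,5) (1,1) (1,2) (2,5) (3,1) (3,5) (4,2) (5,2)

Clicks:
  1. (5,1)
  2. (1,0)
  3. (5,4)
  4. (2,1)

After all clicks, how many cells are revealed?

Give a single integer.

Answer: 9

Derivation:
Click 1 (5,1) count=2: revealed 1 new [(5,1)] -> total=1
Click 2 (1,0) count=3: revealed 1 new [(1,0)] -> total=2
Click 3 (5,4) count=0: revealed 6 new [(4,3) (4,4) (4,5) (5,3) (5,4) (5,5)] -> total=8
Click 4 (2,1) count=3: revealed 1 new [(2,1)] -> total=9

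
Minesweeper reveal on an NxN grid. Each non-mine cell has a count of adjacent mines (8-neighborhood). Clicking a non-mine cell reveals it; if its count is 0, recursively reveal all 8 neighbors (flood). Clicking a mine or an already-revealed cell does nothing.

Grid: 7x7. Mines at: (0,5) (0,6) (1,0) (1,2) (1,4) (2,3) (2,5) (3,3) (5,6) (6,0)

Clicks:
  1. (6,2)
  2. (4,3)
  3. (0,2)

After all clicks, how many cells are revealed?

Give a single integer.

Answer: 24

Derivation:
Click 1 (6,2) count=0: revealed 23 new [(2,0) (2,1) (2,2) (3,0) (3,1) (3,2) (4,0) (4,1) (4,2) (4,3) (4,4) (4,5) (5,0) (5,1) (5,2) (5,3) (5,4) (5,5) (6,1) (6,2) (6,3) (6,4) (6,5)] -> total=23
Click 2 (4,3) count=1: revealed 0 new [(none)] -> total=23
Click 3 (0,2) count=1: revealed 1 new [(0,2)] -> total=24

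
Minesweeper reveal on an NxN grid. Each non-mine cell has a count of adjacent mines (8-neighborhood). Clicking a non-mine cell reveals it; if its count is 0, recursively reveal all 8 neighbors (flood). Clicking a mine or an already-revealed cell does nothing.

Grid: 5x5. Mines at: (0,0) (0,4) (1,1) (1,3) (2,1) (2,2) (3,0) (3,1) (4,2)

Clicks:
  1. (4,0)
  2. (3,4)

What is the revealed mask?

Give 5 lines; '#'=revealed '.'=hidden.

Answer: .....
.....
...##
...##
#..##

Derivation:
Click 1 (4,0) count=2: revealed 1 new [(4,0)] -> total=1
Click 2 (3,4) count=0: revealed 6 new [(2,3) (2,4) (3,3) (3,4) (4,3) (4,4)] -> total=7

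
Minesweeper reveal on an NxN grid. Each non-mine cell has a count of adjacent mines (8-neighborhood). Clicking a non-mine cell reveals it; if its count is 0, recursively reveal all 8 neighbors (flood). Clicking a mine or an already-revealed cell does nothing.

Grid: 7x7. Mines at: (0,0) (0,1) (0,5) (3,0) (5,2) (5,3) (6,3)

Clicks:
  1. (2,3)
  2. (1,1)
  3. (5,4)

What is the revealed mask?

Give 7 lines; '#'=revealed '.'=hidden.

Answer: ..###..
.######
.######
.######
.######
....###
....###

Derivation:
Click 1 (2,3) count=0: revealed 33 new [(0,2) (0,3) (0,4) (1,1) (1,2) (1,3) (1,4) (1,5) (1,6) (2,1) (2,2) (2,3) (2,4) (2,5) (2,6) (3,1) (3,2) (3,3) (3,4) (3,5) (3,6) (4,1) (4,2) (4,3) (4,4) (4,5) (4,6) (5,4) (5,5) (5,6) (6,4) (6,5) (6,6)] -> total=33
Click 2 (1,1) count=2: revealed 0 new [(none)] -> total=33
Click 3 (5,4) count=2: revealed 0 new [(none)] -> total=33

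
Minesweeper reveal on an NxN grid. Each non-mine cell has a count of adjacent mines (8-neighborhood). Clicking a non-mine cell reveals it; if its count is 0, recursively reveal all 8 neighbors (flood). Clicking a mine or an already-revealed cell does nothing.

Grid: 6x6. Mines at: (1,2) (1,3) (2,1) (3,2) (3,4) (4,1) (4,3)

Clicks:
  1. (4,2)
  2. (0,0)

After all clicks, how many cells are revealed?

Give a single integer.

Click 1 (4,2) count=3: revealed 1 new [(4,2)] -> total=1
Click 2 (0,0) count=0: revealed 4 new [(0,0) (0,1) (1,0) (1,1)] -> total=5

Answer: 5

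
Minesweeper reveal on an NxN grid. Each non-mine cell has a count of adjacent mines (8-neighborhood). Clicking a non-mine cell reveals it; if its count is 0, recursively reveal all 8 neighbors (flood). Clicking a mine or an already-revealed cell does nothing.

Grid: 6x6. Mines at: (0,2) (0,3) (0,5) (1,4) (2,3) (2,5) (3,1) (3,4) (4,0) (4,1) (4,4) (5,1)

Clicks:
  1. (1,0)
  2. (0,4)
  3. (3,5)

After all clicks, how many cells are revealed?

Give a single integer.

Click 1 (1,0) count=0: revealed 6 new [(0,0) (0,1) (1,0) (1,1) (2,0) (2,1)] -> total=6
Click 2 (0,4) count=3: revealed 1 new [(0,4)] -> total=7
Click 3 (3,5) count=3: revealed 1 new [(3,5)] -> total=8

Answer: 8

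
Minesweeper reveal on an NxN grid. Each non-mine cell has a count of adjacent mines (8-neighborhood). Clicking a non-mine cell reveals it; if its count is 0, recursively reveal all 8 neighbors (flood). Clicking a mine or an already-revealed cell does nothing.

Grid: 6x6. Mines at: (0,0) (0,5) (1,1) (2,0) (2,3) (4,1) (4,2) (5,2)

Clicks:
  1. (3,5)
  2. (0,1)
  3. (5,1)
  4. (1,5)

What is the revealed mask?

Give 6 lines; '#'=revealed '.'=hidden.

Click 1 (3,5) count=0: revealed 13 new [(1,4) (1,5) (2,4) (2,5) (3,3) (3,4) (3,5) (4,3) (4,4) (4,5) (5,3) (5,4) (5,5)] -> total=13
Click 2 (0,1) count=2: revealed 1 new [(0,1)] -> total=14
Click 3 (5,1) count=3: revealed 1 new [(5,1)] -> total=15
Click 4 (1,5) count=1: revealed 0 new [(none)] -> total=15

Answer: .#....
....##
....##
...###
...###
.#.###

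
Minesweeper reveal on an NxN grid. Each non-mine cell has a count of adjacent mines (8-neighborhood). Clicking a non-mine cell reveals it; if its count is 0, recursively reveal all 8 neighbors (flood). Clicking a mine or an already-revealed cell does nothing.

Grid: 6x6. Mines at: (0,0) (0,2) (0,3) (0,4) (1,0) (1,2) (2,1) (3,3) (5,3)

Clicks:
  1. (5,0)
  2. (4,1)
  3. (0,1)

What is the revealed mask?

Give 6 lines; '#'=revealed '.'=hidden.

Answer: .#....
......
......
###...
###...
###...

Derivation:
Click 1 (5,0) count=0: revealed 9 new [(3,0) (3,1) (3,2) (4,0) (4,1) (4,2) (5,0) (5,1) (5,2)] -> total=9
Click 2 (4,1) count=0: revealed 0 new [(none)] -> total=9
Click 3 (0,1) count=4: revealed 1 new [(0,1)] -> total=10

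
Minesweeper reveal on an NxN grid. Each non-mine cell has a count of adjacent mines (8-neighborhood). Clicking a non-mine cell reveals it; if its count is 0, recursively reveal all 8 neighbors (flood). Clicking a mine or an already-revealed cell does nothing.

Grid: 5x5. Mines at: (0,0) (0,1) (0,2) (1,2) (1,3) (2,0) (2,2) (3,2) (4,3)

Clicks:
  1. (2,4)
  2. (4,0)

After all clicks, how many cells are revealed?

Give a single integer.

Click 1 (2,4) count=1: revealed 1 new [(2,4)] -> total=1
Click 2 (4,0) count=0: revealed 4 new [(3,0) (3,1) (4,0) (4,1)] -> total=5

Answer: 5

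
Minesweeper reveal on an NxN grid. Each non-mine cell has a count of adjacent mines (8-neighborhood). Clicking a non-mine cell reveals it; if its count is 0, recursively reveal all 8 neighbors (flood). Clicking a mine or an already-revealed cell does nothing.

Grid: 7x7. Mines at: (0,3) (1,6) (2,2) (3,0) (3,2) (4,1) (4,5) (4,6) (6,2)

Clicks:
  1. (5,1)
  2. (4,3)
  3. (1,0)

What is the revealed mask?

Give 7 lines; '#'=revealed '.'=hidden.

Click 1 (5,1) count=2: revealed 1 new [(5,1)] -> total=1
Click 2 (4,3) count=1: revealed 1 new [(4,3)] -> total=2
Click 3 (1,0) count=0: revealed 8 new [(0,0) (0,1) (0,2) (1,0) (1,1) (1,2) (2,0) (2,1)] -> total=10

Answer: ###....
###....
##.....
.......
...#...
.#.....
.......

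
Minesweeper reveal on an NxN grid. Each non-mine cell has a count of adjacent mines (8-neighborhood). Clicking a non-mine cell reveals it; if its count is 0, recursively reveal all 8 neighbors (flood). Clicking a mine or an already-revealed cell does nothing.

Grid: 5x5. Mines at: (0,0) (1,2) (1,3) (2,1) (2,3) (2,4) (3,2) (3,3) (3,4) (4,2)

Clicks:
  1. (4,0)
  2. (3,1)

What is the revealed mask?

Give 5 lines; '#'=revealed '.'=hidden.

Answer: .....
.....
.....
##...
##...

Derivation:
Click 1 (4,0) count=0: revealed 4 new [(3,0) (3,1) (4,0) (4,1)] -> total=4
Click 2 (3,1) count=3: revealed 0 new [(none)] -> total=4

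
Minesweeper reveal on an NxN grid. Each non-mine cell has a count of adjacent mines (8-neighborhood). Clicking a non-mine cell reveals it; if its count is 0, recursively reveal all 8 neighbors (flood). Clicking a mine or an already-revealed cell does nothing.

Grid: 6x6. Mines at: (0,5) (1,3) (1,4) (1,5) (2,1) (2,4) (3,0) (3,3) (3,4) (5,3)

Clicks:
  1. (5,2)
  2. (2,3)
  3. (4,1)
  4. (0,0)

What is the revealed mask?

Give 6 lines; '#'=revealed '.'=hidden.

Click 1 (5,2) count=1: revealed 1 new [(5,2)] -> total=1
Click 2 (2,3) count=5: revealed 1 new [(2,3)] -> total=2
Click 3 (4,1) count=1: revealed 1 new [(4,1)] -> total=3
Click 4 (0,0) count=0: revealed 6 new [(0,0) (0,1) (0,2) (1,0) (1,1) (1,2)] -> total=9

Answer: ###...
###...
...#..
......
.#....
..#...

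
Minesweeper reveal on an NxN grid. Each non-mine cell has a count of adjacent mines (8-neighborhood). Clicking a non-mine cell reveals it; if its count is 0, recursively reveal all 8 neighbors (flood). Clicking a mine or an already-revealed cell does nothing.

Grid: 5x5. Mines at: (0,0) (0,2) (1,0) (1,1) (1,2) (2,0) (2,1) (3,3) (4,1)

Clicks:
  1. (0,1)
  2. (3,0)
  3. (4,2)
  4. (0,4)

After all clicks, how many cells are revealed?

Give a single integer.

Click 1 (0,1) count=5: revealed 1 new [(0,1)] -> total=1
Click 2 (3,0) count=3: revealed 1 new [(3,0)] -> total=2
Click 3 (4,2) count=2: revealed 1 new [(4,2)] -> total=3
Click 4 (0,4) count=0: revealed 6 new [(0,3) (0,4) (1,3) (1,4) (2,3) (2,4)] -> total=9

Answer: 9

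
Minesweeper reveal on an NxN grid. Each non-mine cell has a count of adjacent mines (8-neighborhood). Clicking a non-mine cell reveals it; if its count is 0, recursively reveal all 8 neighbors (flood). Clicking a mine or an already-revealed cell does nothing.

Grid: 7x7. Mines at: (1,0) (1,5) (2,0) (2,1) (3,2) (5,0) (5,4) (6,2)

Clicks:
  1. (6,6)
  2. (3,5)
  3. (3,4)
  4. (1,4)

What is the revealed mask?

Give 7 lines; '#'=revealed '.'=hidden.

Answer: .......
....#..
...####
...####
...####
.....##
.....##

Derivation:
Click 1 (6,6) count=0: revealed 16 new [(2,3) (2,4) (2,5) (2,6) (3,3) (3,4) (3,5) (3,6) (4,3) (4,4) (4,5) (4,6) (5,5) (5,6) (6,5) (6,6)] -> total=16
Click 2 (3,5) count=0: revealed 0 new [(none)] -> total=16
Click 3 (3,4) count=0: revealed 0 new [(none)] -> total=16
Click 4 (1,4) count=1: revealed 1 new [(1,4)] -> total=17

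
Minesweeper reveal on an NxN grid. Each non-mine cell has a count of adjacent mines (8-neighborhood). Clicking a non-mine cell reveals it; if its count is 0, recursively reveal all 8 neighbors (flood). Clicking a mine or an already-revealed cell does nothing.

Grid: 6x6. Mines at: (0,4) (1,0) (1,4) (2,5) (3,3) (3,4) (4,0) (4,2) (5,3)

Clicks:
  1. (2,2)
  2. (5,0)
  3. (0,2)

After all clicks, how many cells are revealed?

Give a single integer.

Answer: 10

Derivation:
Click 1 (2,2) count=1: revealed 1 new [(2,2)] -> total=1
Click 2 (5,0) count=1: revealed 1 new [(5,0)] -> total=2
Click 3 (0,2) count=0: revealed 8 new [(0,1) (0,2) (0,3) (1,1) (1,2) (1,3) (2,1) (2,3)] -> total=10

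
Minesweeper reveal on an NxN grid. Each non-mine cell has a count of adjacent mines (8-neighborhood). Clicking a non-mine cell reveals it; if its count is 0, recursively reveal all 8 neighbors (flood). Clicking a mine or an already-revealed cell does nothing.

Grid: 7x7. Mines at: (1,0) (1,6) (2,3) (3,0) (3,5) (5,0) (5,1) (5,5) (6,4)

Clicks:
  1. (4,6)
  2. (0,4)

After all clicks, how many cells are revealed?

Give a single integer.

Answer: 11

Derivation:
Click 1 (4,6) count=2: revealed 1 new [(4,6)] -> total=1
Click 2 (0,4) count=0: revealed 10 new [(0,1) (0,2) (0,3) (0,4) (0,5) (1,1) (1,2) (1,3) (1,4) (1,5)] -> total=11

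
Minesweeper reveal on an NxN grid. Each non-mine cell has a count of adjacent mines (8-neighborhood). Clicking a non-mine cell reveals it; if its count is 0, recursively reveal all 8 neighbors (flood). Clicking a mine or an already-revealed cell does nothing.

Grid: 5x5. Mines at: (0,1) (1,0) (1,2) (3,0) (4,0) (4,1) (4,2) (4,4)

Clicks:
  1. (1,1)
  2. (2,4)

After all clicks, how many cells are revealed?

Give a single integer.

Click 1 (1,1) count=3: revealed 1 new [(1,1)] -> total=1
Click 2 (2,4) count=0: revealed 8 new [(0,3) (0,4) (1,3) (1,4) (2,3) (2,4) (3,3) (3,4)] -> total=9

Answer: 9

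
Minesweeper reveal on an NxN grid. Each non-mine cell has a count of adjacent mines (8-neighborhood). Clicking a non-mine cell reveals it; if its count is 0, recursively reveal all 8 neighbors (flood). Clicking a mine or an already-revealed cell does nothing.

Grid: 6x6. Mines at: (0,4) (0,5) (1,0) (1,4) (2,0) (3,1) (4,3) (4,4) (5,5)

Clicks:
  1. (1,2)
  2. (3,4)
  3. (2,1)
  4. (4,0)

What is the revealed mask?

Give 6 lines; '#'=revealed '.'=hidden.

Answer: .###..
.###..
.###..
....#.
#.....
......

Derivation:
Click 1 (1,2) count=0: revealed 9 new [(0,1) (0,2) (0,3) (1,1) (1,2) (1,3) (2,1) (2,2) (2,3)] -> total=9
Click 2 (3,4) count=2: revealed 1 new [(3,4)] -> total=10
Click 3 (2,1) count=3: revealed 0 new [(none)] -> total=10
Click 4 (4,0) count=1: revealed 1 new [(4,0)] -> total=11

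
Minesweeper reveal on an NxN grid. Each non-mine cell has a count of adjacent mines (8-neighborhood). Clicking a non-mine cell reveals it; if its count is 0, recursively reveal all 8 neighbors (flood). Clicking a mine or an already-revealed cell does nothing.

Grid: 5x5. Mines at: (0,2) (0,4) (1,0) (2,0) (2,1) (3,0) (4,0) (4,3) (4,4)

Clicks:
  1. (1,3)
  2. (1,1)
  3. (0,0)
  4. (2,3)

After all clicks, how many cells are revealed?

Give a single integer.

Click 1 (1,3) count=2: revealed 1 new [(1,3)] -> total=1
Click 2 (1,1) count=4: revealed 1 new [(1,1)] -> total=2
Click 3 (0,0) count=1: revealed 1 new [(0,0)] -> total=3
Click 4 (2,3) count=0: revealed 8 new [(1,2) (1,4) (2,2) (2,3) (2,4) (3,2) (3,3) (3,4)] -> total=11

Answer: 11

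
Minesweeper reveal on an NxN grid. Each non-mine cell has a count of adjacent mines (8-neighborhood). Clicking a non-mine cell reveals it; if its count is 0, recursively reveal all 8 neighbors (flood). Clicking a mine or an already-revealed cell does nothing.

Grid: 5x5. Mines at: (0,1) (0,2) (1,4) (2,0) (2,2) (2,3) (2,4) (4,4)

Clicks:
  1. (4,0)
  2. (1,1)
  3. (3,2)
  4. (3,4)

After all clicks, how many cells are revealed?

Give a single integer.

Click 1 (4,0) count=0: revealed 8 new [(3,0) (3,1) (3,2) (3,3) (4,0) (4,1) (4,2) (4,3)] -> total=8
Click 2 (1,1) count=4: revealed 1 new [(1,1)] -> total=9
Click 3 (3,2) count=2: revealed 0 new [(none)] -> total=9
Click 4 (3,4) count=3: revealed 1 new [(3,4)] -> total=10

Answer: 10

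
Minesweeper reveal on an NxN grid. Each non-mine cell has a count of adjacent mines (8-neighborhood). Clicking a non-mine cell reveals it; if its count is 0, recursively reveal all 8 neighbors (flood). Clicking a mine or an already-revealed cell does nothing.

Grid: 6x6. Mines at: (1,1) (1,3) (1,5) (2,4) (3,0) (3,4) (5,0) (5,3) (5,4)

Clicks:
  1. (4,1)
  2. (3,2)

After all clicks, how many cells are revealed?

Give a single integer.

Click 1 (4,1) count=2: revealed 1 new [(4,1)] -> total=1
Click 2 (3,2) count=0: revealed 8 new [(2,1) (2,2) (2,3) (3,1) (3,2) (3,3) (4,2) (4,3)] -> total=9

Answer: 9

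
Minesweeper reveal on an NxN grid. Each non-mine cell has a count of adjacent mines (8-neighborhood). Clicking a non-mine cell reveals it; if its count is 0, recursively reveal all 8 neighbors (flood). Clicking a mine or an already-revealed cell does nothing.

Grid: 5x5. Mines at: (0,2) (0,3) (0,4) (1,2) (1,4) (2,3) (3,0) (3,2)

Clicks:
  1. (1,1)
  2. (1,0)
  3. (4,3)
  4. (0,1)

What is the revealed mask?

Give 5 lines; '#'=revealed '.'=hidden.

Answer: ##...
##...
##...
.....
...#.

Derivation:
Click 1 (1,1) count=2: revealed 1 new [(1,1)] -> total=1
Click 2 (1,0) count=0: revealed 5 new [(0,0) (0,1) (1,0) (2,0) (2,1)] -> total=6
Click 3 (4,3) count=1: revealed 1 new [(4,3)] -> total=7
Click 4 (0,1) count=2: revealed 0 new [(none)] -> total=7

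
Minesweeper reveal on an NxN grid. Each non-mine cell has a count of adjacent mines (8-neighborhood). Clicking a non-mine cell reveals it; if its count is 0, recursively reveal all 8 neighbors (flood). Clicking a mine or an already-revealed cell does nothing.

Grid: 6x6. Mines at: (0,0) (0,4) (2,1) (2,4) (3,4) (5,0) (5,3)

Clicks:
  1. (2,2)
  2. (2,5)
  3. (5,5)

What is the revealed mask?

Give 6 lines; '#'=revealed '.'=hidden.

Answer: ......
......
..#..#
......
....##
....##

Derivation:
Click 1 (2,2) count=1: revealed 1 new [(2,2)] -> total=1
Click 2 (2,5) count=2: revealed 1 new [(2,5)] -> total=2
Click 3 (5,5) count=0: revealed 4 new [(4,4) (4,5) (5,4) (5,5)] -> total=6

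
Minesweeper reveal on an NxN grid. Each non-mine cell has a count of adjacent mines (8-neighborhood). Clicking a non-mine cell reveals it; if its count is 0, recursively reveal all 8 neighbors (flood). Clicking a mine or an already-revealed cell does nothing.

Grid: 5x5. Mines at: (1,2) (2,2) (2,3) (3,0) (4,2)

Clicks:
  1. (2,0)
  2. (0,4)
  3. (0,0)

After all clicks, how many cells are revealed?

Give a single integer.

Click 1 (2,0) count=1: revealed 1 new [(2,0)] -> total=1
Click 2 (0,4) count=0: revealed 4 new [(0,3) (0,4) (1,3) (1,4)] -> total=5
Click 3 (0,0) count=0: revealed 5 new [(0,0) (0,1) (1,0) (1,1) (2,1)] -> total=10

Answer: 10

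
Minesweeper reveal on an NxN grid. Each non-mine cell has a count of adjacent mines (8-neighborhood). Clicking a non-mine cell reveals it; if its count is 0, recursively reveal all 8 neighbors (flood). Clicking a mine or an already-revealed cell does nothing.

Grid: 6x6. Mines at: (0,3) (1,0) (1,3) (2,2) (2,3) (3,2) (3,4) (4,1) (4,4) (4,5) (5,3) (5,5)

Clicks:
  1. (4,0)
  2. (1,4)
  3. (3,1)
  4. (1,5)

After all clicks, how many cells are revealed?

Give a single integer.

Click 1 (4,0) count=1: revealed 1 new [(4,0)] -> total=1
Click 2 (1,4) count=3: revealed 1 new [(1,4)] -> total=2
Click 3 (3,1) count=3: revealed 1 new [(3,1)] -> total=3
Click 4 (1,5) count=0: revealed 5 new [(0,4) (0,5) (1,5) (2,4) (2,5)] -> total=8

Answer: 8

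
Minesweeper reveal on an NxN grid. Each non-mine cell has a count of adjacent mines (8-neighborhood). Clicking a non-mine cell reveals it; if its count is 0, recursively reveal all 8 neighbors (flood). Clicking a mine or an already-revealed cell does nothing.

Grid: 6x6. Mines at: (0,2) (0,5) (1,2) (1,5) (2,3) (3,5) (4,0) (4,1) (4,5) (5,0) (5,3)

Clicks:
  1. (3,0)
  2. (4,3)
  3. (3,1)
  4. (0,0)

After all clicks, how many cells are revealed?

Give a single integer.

Answer: 9

Derivation:
Click 1 (3,0) count=2: revealed 1 new [(3,0)] -> total=1
Click 2 (4,3) count=1: revealed 1 new [(4,3)] -> total=2
Click 3 (3,1) count=2: revealed 1 new [(3,1)] -> total=3
Click 4 (0,0) count=0: revealed 6 new [(0,0) (0,1) (1,0) (1,1) (2,0) (2,1)] -> total=9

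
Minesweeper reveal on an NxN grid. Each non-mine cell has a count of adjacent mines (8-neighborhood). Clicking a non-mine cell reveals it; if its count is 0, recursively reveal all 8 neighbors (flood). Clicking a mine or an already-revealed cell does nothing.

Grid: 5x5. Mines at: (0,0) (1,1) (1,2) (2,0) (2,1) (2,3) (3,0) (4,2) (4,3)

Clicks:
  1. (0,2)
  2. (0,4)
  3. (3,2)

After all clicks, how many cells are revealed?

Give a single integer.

Answer: 6

Derivation:
Click 1 (0,2) count=2: revealed 1 new [(0,2)] -> total=1
Click 2 (0,4) count=0: revealed 4 new [(0,3) (0,4) (1,3) (1,4)] -> total=5
Click 3 (3,2) count=4: revealed 1 new [(3,2)] -> total=6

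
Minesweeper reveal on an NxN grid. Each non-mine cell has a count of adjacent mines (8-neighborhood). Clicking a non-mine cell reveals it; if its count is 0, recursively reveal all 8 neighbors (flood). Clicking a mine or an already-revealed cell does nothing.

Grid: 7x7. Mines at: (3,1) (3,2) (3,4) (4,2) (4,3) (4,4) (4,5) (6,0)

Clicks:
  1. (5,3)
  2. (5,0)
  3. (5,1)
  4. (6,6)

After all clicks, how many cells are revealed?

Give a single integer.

Answer: 13

Derivation:
Click 1 (5,3) count=3: revealed 1 new [(5,3)] -> total=1
Click 2 (5,0) count=1: revealed 1 new [(5,0)] -> total=2
Click 3 (5,1) count=2: revealed 1 new [(5,1)] -> total=3
Click 4 (6,6) count=0: revealed 10 new [(5,2) (5,4) (5,5) (5,6) (6,1) (6,2) (6,3) (6,4) (6,5) (6,6)] -> total=13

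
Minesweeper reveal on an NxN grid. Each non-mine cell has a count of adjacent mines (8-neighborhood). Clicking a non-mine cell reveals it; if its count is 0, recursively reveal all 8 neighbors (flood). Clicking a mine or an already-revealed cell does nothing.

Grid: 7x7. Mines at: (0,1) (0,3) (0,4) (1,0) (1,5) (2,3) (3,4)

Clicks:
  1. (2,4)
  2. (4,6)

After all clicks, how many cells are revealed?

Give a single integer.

Click 1 (2,4) count=3: revealed 1 new [(2,4)] -> total=1
Click 2 (4,6) count=0: revealed 32 new [(2,0) (2,1) (2,2) (2,5) (2,6) (3,0) (3,1) (3,2) (3,3) (3,5) (3,6) (4,0) (4,1) (4,2) (4,3) (4,4) (4,5) (4,6) (5,0) (5,1) (5,2) (5,3) (5,4) (5,5) (5,6) (6,0) (6,1) (6,2) (6,3) (6,4) (6,5) (6,6)] -> total=33

Answer: 33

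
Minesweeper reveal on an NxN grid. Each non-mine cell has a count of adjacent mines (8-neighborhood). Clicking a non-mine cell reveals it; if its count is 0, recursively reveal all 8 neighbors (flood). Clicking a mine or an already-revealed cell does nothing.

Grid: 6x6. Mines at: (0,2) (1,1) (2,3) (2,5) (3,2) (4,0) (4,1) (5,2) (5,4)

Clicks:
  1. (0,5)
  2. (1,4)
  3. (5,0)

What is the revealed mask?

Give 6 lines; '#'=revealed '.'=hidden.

Click 1 (0,5) count=0: revealed 6 new [(0,3) (0,4) (0,5) (1,3) (1,4) (1,5)] -> total=6
Click 2 (1,4) count=2: revealed 0 new [(none)] -> total=6
Click 3 (5,0) count=2: revealed 1 new [(5,0)] -> total=7

Answer: ...###
...###
......
......
......
#.....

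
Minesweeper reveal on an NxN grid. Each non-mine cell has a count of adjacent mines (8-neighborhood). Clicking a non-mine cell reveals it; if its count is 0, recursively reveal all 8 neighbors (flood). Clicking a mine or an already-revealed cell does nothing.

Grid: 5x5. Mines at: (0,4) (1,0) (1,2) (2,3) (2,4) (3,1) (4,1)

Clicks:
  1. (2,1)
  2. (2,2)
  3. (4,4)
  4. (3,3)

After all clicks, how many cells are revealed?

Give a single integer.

Answer: 8

Derivation:
Click 1 (2,1) count=3: revealed 1 new [(2,1)] -> total=1
Click 2 (2,2) count=3: revealed 1 new [(2,2)] -> total=2
Click 3 (4,4) count=0: revealed 6 new [(3,2) (3,3) (3,4) (4,2) (4,3) (4,4)] -> total=8
Click 4 (3,3) count=2: revealed 0 new [(none)] -> total=8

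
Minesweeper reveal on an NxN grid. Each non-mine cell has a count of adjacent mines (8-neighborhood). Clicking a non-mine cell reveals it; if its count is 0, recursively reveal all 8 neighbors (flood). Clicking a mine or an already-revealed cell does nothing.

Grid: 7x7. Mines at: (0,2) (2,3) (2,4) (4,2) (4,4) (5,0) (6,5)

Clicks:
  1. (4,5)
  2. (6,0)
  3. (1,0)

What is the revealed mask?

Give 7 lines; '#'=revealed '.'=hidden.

Answer: ##.....
###....
###....
###....
##...#.
.......
#......

Derivation:
Click 1 (4,5) count=1: revealed 1 new [(4,5)] -> total=1
Click 2 (6,0) count=1: revealed 1 new [(6,0)] -> total=2
Click 3 (1,0) count=0: revealed 13 new [(0,0) (0,1) (1,0) (1,1) (1,2) (2,0) (2,1) (2,2) (3,0) (3,1) (3,2) (4,0) (4,1)] -> total=15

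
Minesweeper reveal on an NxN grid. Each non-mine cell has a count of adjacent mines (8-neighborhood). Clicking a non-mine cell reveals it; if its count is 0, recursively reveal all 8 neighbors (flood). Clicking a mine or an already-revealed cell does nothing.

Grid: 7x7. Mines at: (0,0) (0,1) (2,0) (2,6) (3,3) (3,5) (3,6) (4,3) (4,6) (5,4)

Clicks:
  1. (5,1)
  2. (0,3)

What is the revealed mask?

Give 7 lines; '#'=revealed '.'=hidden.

Click 1 (5,1) count=0: revealed 14 new [(3,0) (3,1) (3,2) (4,0) (4,1) (4,2) (5,0) (5,1) (5,2) (5,3) (6,0) (6,1) (6,2) (6,3)] -> total=14
Click 2 (0,3) count=0: revealed 14 new [(0,2) (0,3) (0,4) (0,5) (0,6) (1,2) (1,3) (1,4) (1,5) (1,6) (2,2) (2,3) (2,4) (2,5)] -> total=28

Answer: ..#####
..#####
..####.
###....
###....
####...
####...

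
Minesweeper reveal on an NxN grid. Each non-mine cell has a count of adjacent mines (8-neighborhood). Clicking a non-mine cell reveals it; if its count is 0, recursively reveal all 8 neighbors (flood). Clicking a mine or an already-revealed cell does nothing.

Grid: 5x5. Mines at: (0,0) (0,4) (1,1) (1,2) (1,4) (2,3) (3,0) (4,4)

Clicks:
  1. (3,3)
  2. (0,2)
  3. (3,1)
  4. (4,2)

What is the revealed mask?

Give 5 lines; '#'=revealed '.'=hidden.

Answer: ..#..
.....
.....
.###.
.###.

Derivation:
Click 1 (3,3) count=2: revealed 1 new [(3,3)] -> total=1
Click 2 (0,2) count=2: revealed 1 new [(0,2)] -> total=2
Click 3 (3,1) count=1: revealed 1 new [(3,1)] -> total=3
Click 4 (4,2) count=0: revealed 4 new [(3,2) (4,1) (4,2) (4,3)] -> total=7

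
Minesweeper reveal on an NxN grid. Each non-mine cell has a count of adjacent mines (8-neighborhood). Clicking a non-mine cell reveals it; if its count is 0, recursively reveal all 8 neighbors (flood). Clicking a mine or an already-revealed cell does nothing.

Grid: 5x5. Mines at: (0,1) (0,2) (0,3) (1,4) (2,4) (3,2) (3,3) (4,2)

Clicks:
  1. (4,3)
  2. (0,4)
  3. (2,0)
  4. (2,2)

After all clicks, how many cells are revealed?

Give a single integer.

Answer: 11

Derivation:
Click 1 (4,3) count=3: revealed 1 new [(4,3)] -> total=1
Click 2 (0,4) count=2: revealed 1 new [(0,4)] -> total=2
Click 3 (2,0) count=0: revealed 8 new [(1,0) (1,1) (2,0) (2,1) (3,0) (3,1) (4,0) (4,1)] -> total=10
Click 4 (2,2) count=2: revealed 1 new [(2,2)] -> total=11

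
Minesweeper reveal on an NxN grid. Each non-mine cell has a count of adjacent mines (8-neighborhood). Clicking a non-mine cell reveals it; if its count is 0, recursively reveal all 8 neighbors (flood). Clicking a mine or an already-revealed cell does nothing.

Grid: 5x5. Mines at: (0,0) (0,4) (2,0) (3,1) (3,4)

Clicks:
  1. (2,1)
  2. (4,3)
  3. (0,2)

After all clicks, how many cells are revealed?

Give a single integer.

Answer: 10

Derivation:
Click 1 (2,1) count=2: revealed 1 new [(2,1)] -> total=1
Click 2 (4,3) count=1: revealed 1 new [(4,3)] -> total=2
Click 3 (0,2) count=0: revealed 8 new [(0,1) (0,2) (0,3) (1,1) (1,2) (1,3) (2,2) (2,3)] -> total=10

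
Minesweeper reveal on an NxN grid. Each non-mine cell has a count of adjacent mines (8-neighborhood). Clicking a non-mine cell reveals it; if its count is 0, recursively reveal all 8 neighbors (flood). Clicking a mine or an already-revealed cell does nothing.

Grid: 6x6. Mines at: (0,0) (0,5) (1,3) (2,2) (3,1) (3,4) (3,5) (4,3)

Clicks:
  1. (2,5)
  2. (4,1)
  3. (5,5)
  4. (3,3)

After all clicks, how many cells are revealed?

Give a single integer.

Answer: 7

Derivation:
Click 1 (2,5) count=2: revealed 1 new [(2,5)] -> total=1
Click 2 (4,1) count=1: revealed 1 new [(4,1)] -> total=2
Click 3 (5,5) count=0: revealed 4 new [(4,4) (4,5) (5,4) (5,5)] -> total=6
Click 4 (3,3) count=3: revealed 1 new [(3,3)] -> total=7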